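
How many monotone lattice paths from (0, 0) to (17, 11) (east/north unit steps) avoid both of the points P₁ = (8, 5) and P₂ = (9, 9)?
Number of paths = 13134420

Inclusion–exclusion. Total paths: C(28, 17) = 21474180. Through P₁: C(13, 8)·C(15, 9) = 6441435. Through P₂: C(18, 9)·C(10, 8) = 2187900. Since P₁ is strictly southwest of P₂, a monotone path through both must visit P₁ then P₂; paths through both = C(13, 8)·C(5, 1)·C(10, 8) = 289575. Avoid both = 21474180 − 6441435 − 2187900 + 289575 = 13134420.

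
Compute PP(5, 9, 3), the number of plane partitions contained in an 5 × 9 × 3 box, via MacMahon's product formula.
PP(5, 9, 3) = 208416208

Evaluate the triple product over i = 1..5, j = 1..9, k = 1..3. The factors are (2/1) · (3/2) · (4/3) · (3/2) · (4/3) · (5/4) · (4/3) · (5/4) · … (135 factors total). The numerators and denominators telescope so the product is an integer; carrying out the multiplication exactly gives PP(5, 9, 3) = 208416208.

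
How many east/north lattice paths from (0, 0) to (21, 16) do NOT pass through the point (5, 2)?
Number of paths = 9821898495

Total paths from (0, 0) to (21, 16): C(37, 21) = 12875774670. Paths through (5, 2): (paths (0, 0) → (5, 2)) × (paths (5, 2) → (21, 16)) = C(7, 5) · C(30, 16) = 21 · 145422675 = 3053876175. Avoidance count = 12875774670 − 3053876175 = 9821898495.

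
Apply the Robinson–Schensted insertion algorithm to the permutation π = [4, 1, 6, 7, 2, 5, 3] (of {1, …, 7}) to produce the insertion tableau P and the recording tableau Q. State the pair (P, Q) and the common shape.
P = [1, 2, 3] / [4, 5, 7] / [6];  Q = [1, 3, 4] / [2, 5, 6] / [7];  common shape = (3, 3, 1)

Row-insert the values π_1, π_2, … into P one at a time, bumping the leftmost entry strictly greater than the inserted value down to the next row. The recording tableau Q records, in position (i, j), the step at which that cell was added to P.
  Insert 4 (step 1): P = [4];  Q = [1]
  Insert 1 (step 2): P = [1] / [4];  Q = [1] / [2]
  Insert 6 (step 3): P = [1, 6] / [4];  Q = [1, 3] / [2]
  Insert 7 (step 4): P = [1, 6, 7] / [4];  Q = [1, 3, 4] / [2]
  Insert 2 (step 5): P = [1, 2, 7] / [4, 6];  Q = [1, 3, 4] / [2, 5]
  Insert 5 (step 6): P = [1, 2, 5] / [4, 6, 7];  Q = [1, 3, 4] / [2, 5, 6]
  Insert 3 (step 7): P = [1, 2, 3] / [4, 5, 7] / [6];  Q = [1, 3, 4] / [2, 5, 6] / [7]
Final shape: (3, 3, 1).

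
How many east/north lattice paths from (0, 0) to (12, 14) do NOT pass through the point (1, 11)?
Number of paths = 9653332

Total paths from (0, 0) to (12, 14): C(26, 12) = 9657700. Paths through (1, 11): (paths (0, 0) → (1, 11)) × (paths (1, 11) → (12, 14)) = C(12, 1) · C(14, 11) = 12 · 364 = 4368. Avoidance count = 9657700 − 4368 = 9653332.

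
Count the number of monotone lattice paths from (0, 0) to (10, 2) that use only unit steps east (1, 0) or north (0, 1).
Number of paths = 66

A monotone lattice path from (0, 0) to (10, 2) consists of 10 east steps and 2 north steps in some order, so it is determined by which 10 of the 12 steps are east. The count is C(12, 10) = 66.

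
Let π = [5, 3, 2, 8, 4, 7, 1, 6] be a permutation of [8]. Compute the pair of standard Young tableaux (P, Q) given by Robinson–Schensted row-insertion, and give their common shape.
P = [1, 4, 6] / [2, 7] / [3, 8] / [5];  Q = [1, 4, 6] / [2, 5] / [3, 8] / [7];  common shape = (3, 2, 2, 1)

Row-insert the values π_1, π_2, … into P one at a time, bumping the leftmost entry strictly greater than the inserted value down to the next row. The recording tableau Q records, in position (i, j), the step at which that cell was added to P.
  Insert 5 (step 1): P = [5];  Q = [1]
  Insert 3 (step 2): P = [3] / [5];  Q = [1] / [2]
  Insert 2 (step 3): P = [2] / [3] / [5];  Q = [1] / [2] / [3]
  Insert 8 (step 4): P = [2, 8] / [3] / [5];  Q = [1, 4] / [2] / [3]
  Insert 4 (step 5): P = [2, 4] / [3, 8] / [5];  Q = [1, 4] / [2, 5] / [3]
  Insert 7 (step 6): P = [2, 4, 7] / [3, 8] / [5];  Q = [1, 4, 6] / [2, 5] / [3]
  Insert 1 (step 7): P = [1, 4, 7] / [2, 8] / [3] / [5];  Q = [1, 4, 6] / [2, 5] / [3] / [7]
  Insert 6 (step 8): P = [1, 4, 6] / [2, 7] / [3, 8] / [5];  Q = [1, 4, 6] / [2, 5] / [3, 8] / [7]
Final shape: (3, 2, 2, 1).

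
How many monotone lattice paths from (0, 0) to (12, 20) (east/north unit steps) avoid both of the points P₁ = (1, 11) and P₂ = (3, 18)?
Number of paths = 223727930

Inclusion–exclusion. Total paths: C(32, 12) = 225792840. Through P₁: C(12, 1)·C(20, 11) = 2015520. Through P₂: C(21, 3)·C(11, 9) = 73150. Since P₁ is strictly southwest of P₂, a monotone path through both must visit P₁ then P₂; paths through both = C(12, 1)·C(9, 2)·C(11, 9) = 23760. Avoid both = 225792840 − 2015520 − 73150 + 23760 = 223727930.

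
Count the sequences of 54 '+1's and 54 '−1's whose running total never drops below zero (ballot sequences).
C_54 = 451959718027953471447609509424

These ballot sequences are counted by the Catalan number C_n = (1/(n + 1)) · C(2n, n). For n = 54: C_54 = (1/55) · C(108, 54) = 24857784491537440929618523018320/55 = 451959718027953471447609509424.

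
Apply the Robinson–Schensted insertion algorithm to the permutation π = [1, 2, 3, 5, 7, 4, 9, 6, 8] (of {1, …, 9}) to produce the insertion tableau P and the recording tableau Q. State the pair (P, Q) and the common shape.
P = [1, 2, 3, 4, 6, 8] / [5, 7, 9];  Q = [1, 2, 3, 4, 5, 7] / [6, 8, 9];  common shape = (6, 3)

Row-insert the values π_1, π_2, … into P one at a time, bumping the leftmost entry strictly greater than the inserted value down to the next row. The recording tableau Q records, in position (i, j), the step at which that cell was added to P.
  Insert 1 (step 1): P = [1];  Q = [1]
  Insert 2 (step 2): P = [1, 2];  Q = [1, 2]
  Insert 3 (step 3): P = [1, 2, 3];  Q = [1, 2, 3]
  Insert 5 (step 4): P = [1, 2, 3, 5];  Q = [1, 2, 3, 4]
  Insert 7 (step 5): P = [1, 2, 3, 5, 7];  Q = [1, 2, 3, 4, 5]
  Insert 4 (step 6): P = [1, 2, 3, 4, 7] / [5];  Q = [1, 2, 3, 4, 5] / [6]
  Insert 9 (step 7): P = [1, 2, 3, 4, 7, 9] / [5];  Q = [1, 2, 3, 4, 5, 7] / [6]
  Insert 6 (step 8): P = [1, 2, 3, 4, 6, 9] / [5, 7];  Q = [1, 2, 3, 4, 5, 7] / [6, 8]
  Insert 8 (step 9): P = [1, 2, 3, 4, 6, 8] / [5, 7, 9];  Q = [1, 2, 3, 4, 5, 7] / [6, 8, 9]
Final shape: (6, 3).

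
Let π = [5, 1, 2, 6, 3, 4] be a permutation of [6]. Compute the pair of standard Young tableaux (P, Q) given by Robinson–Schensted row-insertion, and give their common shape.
P = [1, 2, 3, 4] / [5, 6];  Q = [1, 3, 4, 6] / [2, 5];  common shape = (4, 2)

Row-insert the values π_1, π_2, … into P one at a time, bumping the leftmost entry strictly greater than the inserted value down to the next row. The recording tableau Q records, in position (i, j), the step at which that cell was added to P.
  Insert 5 (step 1): P = [5];  Q = [1]
  Insert 1 (step 2): P = [1] / [5];  Q = [1] / [2]
  Insert 2 (step 3): P = [1, 2] / [5];  Q = [1, 3] / [2]
  Insert 6 (step 4): P = [1, 2, 6] / [5];  Q = [1, 3, 4] / [2]
  Insert 3 (step 5): P = [1, 2, 3] / [5, 6];  Q = [1, 3, 4] / [2, 5]
  Insert 4 (step 6): P = [1, 2, 3, 4] / [5, 6];  Q = [1, 3, 4, 6] / [2, 5]
Final shape: (4, 2).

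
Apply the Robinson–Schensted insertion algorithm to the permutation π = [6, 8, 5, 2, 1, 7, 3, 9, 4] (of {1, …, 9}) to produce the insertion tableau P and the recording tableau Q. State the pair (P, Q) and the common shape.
P = [1, 3, 4] / [2, 7, 9] / [5, 8] / [6];  Q = [1, 2, 8] / [3, 6, 9] / [4, 7] / [5];  common shape = (3, 3, 2, 1)

Row-insert the values π_1, π_2, … into P one at a time, bumping the leftmost entry strictly greater than the inserted value down to the next row. The recording tableau Q records, in position (i, j), the step at which that cell was added to P.
  Insert 6 (step 1): P = [6];  Q = [1]
  Insert 8 (step 2): P = [6, 8];  Q = [1, 2]
  Insert 5 (step 3): P = [5, 8] / [6];  Q = [1, 2] / [3]
  Insert 2 (step 4): P = [2, 8] / [5] / [6];  Q = [1, 2] / [3] / [4]
  Insert 1 (step 5): P = [1, 8] / [2] / [5] / [6];  Q = [1, 2] / [3] / [4] / [5]
  Insert 7 (step 6): P = [1, 7] / [2, 8] / [5] / [6];  Q = [1, 2] / [3, 6] / [4] / [5]
  Insert 3 (step 7): P = [1, 3] / [2, 7] / [5, 8] / [6];  Q = [1, 2] / [3, 6] / [4, 7] / [5]
  Insert 9 (step 8): P = [1, 3, 9] / [2, 7] / [5, 8] / [6];  Q = [1, 2, 8] / [3, 6] / [4, 7] / [5]
  Insert 4 (step 9): P = [1, 3, 4] / [2, 7, 9] / [5, 8] / [6];  Q = [1, 2, 8] / [3, 6, 9] / [4, 7] / [5]
Final shape: (3, 3, 2, 1).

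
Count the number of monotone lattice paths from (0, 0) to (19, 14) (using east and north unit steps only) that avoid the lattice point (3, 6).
Number of paths = 757029636

Total paths from (0, 0) to (19, 14): C(33, 19) = 818809200. Paths through (3, 6): (paths (0, 0) → (3, 6)) × (paths (3, 6) → (19, 14)) = C(9, 3) · C(24, 16) = 84 · 735471 = 61779564. Avoidance count = 818809200 − 61779564 = 757029636.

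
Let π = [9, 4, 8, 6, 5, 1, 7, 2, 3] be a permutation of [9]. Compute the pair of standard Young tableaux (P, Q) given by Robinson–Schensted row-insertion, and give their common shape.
P = [1, 2, 3] / [4, 5, 7] / [6] / [8] / [9];  Q = [1, 3, 7] / [2, 8, 9] / [4] / [5] / [6];  common shape = (3, 3, 1, 1, 1)

Row-insert the values π_1, π_2, … into P one at a time, bumping the leftmost entry strictly greater than the inserted value down to the next row. The recording tableau Q records, in position (i, j), the step at which that cell was added to P.
  Insert 9 (step 1): P = [9];  Q = [1]
  Insert 4 (step 2): P = [4] / [9];  Q = [1] / [2]
  Insert 8 (step 3): P = [4, 8] / [9];  Q = [1, 3] / [2]
  Insert 6 (step 4): P = [4, 6] / [8] / [9];  Q = [1, 3] / [2] / [4]
  Insert 5 (step 5): P = [4, 5] / [6] / [8] / [9];  Q = [1, 3] / [2] / [4] / [5]
  Insert 1 (step 6): P = [1, 5] / [4] / [6] / [8] / [9];  Q = [1, 3] / [2] / [4] / [5] / [6]
  Insert 7 (step 7): P = [1, 5, 7] / [4] / [6] / [8] / [9];  Q = [1, 3, 7] / [2] / [4] / [5] / [6]
  Insert 2 (step 8): P = [1, 2, 7] / [4, 5] / [6] / [8] / [9];  Q = [1, 3, 7] / [2, 8] / [4] / [5] / [6]
  Insert 3 (step 9): P = [1, 2, 3] / [4, 5, 7] / [6] / [8] / [9];  Q = [1, 3, 7] / [2, 8, 9] / [4] / [5] / [6]
Final shape: (3, 3, 1, 1, 1).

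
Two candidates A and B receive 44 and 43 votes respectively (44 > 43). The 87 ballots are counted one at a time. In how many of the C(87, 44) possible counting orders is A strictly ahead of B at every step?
Strict-lead orderings = 150853479205085351660700

Total orderings of the 87 votes with 44 for A: C(87, 44) = 13124252690842425594480900. By the Bertrand ballot formula (Cycle Lemma / reflection principle), the number of orderings in which A is strictly ahead of B throughout is (p − q)/(p + q) · C(p + q, p) = (44 − 43)/(44 + 43) · 13124252690842425594480900 = 150853479205085351660700.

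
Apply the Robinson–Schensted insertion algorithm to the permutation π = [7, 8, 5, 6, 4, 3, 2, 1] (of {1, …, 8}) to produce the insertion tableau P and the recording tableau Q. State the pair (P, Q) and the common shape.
P = [1, 6] / [2, 8] / [3] / [4] / [5] / [7];  Q = [1, 2] / [3, 4] / [5] / [6] / [7] / [8];  common shape = (2, 2, 1, 1, 1, 1)

Row-insert the values π_1, π_2, … into P one at a time, bumping the leftmost entry strictly greater than the inserted value down to the next row. The recording tableau Q records, in position (i, j), the step at which that cell was added to P.
  Insert 7 (step 1): P = [7];  Q = [1]
  Insert 8 (step 2): P = [7, 8];  Q = [1, 2]
  Insert 5 (step 3): P = [5, 8] / [7];  Q = [1, 2] / [3]
  Insert 6 (step 4): P = [5, 6] / [7, 8];  Q = [1, 2] / [3, 4]
  Insert 4 (step 5): P = [4, 6] / [5, 8] / [7];  Q = [1, 2] / [3, 4] / [5]
  Insert 3 (step 6): P = [3, 6] / [4, 8] / [5] / [7];  Q = [1, 2] / [3, 4] / [5] / [6]
  Insert 2 (step 7): P = [2, 6] / [3, 8] / [4] / [5] / [7];  Q = [1, 2] / [3, 4] / [5] / [6] / [7]
  Insert 1 (step 8): P = [1, 6] / [2, 8] / [3] / [4] / [5] / [7];  Q = [1, 2] / [3, 4] / [5] / [6] / [7] / [8]
Final shape: (2, 2, 1, 1, 1, 1).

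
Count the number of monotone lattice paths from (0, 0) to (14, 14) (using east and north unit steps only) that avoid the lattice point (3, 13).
Number of paths = 40109880

Total paths from (0, 0) to (14, 14): C(28, 14) = 40116600. Paths through (3, 13): (paths (0, 0) → (3, 13)) × (paths (3, 13) → (14, 14)) = C(16, 3) · C(12, 11) = 560 · 12 = 6720. Avoidance count = 40116600 − 6720 = 40109880.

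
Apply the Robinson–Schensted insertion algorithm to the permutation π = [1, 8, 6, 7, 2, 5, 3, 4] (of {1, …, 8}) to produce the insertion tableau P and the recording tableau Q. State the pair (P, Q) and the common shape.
P = [1, 2, 3, 4] / [5, 7] / [6] / [8];  Q = [1, 2, 4, 8] / [3, 6] / [5] / [7];  common shape = (4, 2, 1, 1)

Row-insert the values π_1, π_2, … into P one at a time, bumping the leftmost entry strictly greater than the inserted value down to the next row. The recording tableau Q records, in position (i, j), the step at which that cell was added to P.
  Insert 1 (step 1): P = [1];  Q = [1]
  Insert 8 (step 2): P = [1, 8];  Q = [1, 2]
  Insert 6 (step 3): P = [1, 6] / [8];  Q = [1, 2] / [3]
  Insert 7 (step 4): P = [1, 6, 7] / [8];  Q = [1, 2, 4] / [3]
  Insert 2 (step 5): P = [1, 2, 7] / [6] / [8];  Q = [1, 2, 4] / [3] / [5]
  Insert 5 (step 6): P = [1, 2, 5] / [6, 7] / [8];  Q = [1, 2, 4] / [3, 6] / [5]
  Insert 3 (step 7): P = [1, 2, 3] / [5, 7] / [6] / [8];  Q = [1, 2, 4] / [3, 6] / [5] / [7]
  Insert 4 (step 8): P = [1, 2, 3, 4] / [5, 7] / [6] / [8];  Q = [1, 2, 4, 8] / [3, 6] / [5] / [7]
Final shape: (4, 2, 1, 1).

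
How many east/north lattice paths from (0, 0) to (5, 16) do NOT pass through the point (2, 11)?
Number of paths = 15981

Total paths from (0, 0) to (5, 16): C(21, 5) = 20349. Paths through (2, 11): (paths (0, 0) → (2, 11)) × (paths (2, 11) → (5, 16)) = C(13, 2) · C(8, 3) = 78 · 56 = 4368. Avoidance count = 20349 − 4368 = 15981.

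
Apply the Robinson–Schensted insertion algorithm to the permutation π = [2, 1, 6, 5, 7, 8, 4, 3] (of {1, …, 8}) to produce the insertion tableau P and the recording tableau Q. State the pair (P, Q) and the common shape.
P = [1, 3, 7, 8] / [2, 4] / [5] / [6];  Q = [1, 3, 5, 6] / [2, 4] / [7] / [8];  common shape = (4, 2, 1, 1)

Row-insert the values π_1, π_2, … into P one at a time, bumping the leftmost entry strictly greater than the inserted value down to the next row. The recording tableau Q records, in position (i, j), the step at which that cell was added to P.
  Insert 2 (step 1): P = [2];  Q = [1]
  Insert 1 (step 2): P = [1] / [2];  Q = [1] / [2]
  Insert 6 (step 3): P = [1, 6] / [2];  Q = [1, 3] / [2]
  Insert 5 (step 4): P = [1, 5] / [2, 6];  Q = [1, 3] / [2, 4]
  Insert 7 (step 5): P = [1, 5, 7] / [2, 6];  Q = [1, 3, 5] / [2, 4]
  Insert 8 (step 6): P = [1, 5, 7, 8] / [2, 6];  Q = [1, 3, 5, 6] / [2, 4]
  Insert 4 (step 7): P = [1, 4, 7, 8] / [2, 5] / [6];  Q = [1, 3, 5, 6] / [2, 4] / [7]
  Insert 3 (step 8): P = [1, 3, 7, 8] / [2, 4] / [5] / [6];  Q = [1, 3, 5, 6] / [2, 4] / [7] / [8]
Final shape: (4, 2, 1, 1).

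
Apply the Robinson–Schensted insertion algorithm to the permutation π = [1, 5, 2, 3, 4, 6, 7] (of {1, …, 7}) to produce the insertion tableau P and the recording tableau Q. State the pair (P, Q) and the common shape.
P = [1, 2, 3, 4, 6, 7] / [5];  Q = [1, 2, 4, 5, 6, 7] / [3];  common shape = (6, 1)

Row-insert the values π_1, π_2, … into P one at a time, bumping the leftmost entry strictly greater than the inserted value down to the next row. The recording tableau Q records, in position (i, j), the step at which that cell was added to P.
  Insert 1 (step 1): P = [1];  Q = [1]
  Insert 5 (step 2): P = [1, 5];  Q = [1, 2]
  Insert 2 (step 3): P = [1, 2] / [5];  Q = [1, 2] / [3]
  Insert 3 (step 4): P = [1, 2, 3] / [5];  Q = [1, 2, 4] / [3]
  Insert 4 (step 5): P = [1, 2, 3, 4] / [5];  Q = [1, 2, 4, 5] / [3]
  Insert 6 (step 6): P = [1, 2, 3, 4, 6] / [5];  Q = [1, 2, 4, 5, 6] / [3]
  Insert 7 (step 7): P = [1, 2, 3, 4, 6, 7] / [5];  Q = [1, 2, 4, 5, 6, 7] / [3]
Final shape: (6, 1).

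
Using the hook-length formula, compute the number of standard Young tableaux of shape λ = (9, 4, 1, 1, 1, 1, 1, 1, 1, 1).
# SYT of shape (9, 4, 1, 1, 1, 1, 1, 1, 1, 1) = 16166150

Hook-length formula: f^λ = n! / Π hook(c), product over all cells c of the Young diagram. For λ = (9, 4, 1, 1, 1, 1, 1, 1, 1, 1), n = 21 boxes. Hook lengths by row (left-to-right, top-to-bottom): [18, 9, 8, 7, 5, 4, 3, 2, 1]; [12, 3, 2, 1]; [8]; [7]; [6]; [5]; [4]; [3]; [2]; [1]. Product of hooks = 3160365465600. So f^λ = 21! / 3160365465600 = 51090942171709440000 / 3160365465600 = 16166150.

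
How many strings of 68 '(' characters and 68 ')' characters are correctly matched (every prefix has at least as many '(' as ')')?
C_68 = 86218923998960285726185640663701108500

These balanced parentheses are counted by the Catalan number C_n = (1/(n + 1)) · C(2n, n). For n = 68: C_68 = (1/69) · C(136, 68) = 5949105755928259715106809205795376486500/69 = 86218923998960285726185640663701108500.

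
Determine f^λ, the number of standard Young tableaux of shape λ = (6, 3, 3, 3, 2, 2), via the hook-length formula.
# SYT of shape (6, 3, 3, 3, 2, 2) = 14511744

Hook-length formula: f^λ = n! / Π hook(c), product over all cells c of the Young diagram. For λ = (6, 3, 3, 3, 2, 2), n = 19 boxes. Hook lengths by row (left-to-right, top-to-bottom): [11, 10, 7, 3, 2, 1]; [7, 6, 3]; [6, 5, 2]; [5, 4, 1]; [3, 2]; [2, 1]. Product of hooks = 8382528000. So f^λ = 19! / 8382528000 = 121645100408832000 / 8382528000 = 14511744.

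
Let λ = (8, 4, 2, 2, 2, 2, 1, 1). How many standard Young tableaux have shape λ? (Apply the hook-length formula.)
# SYT of shape (8, 4, 2, 2, 2, 2, 1, 1) = 1097450640

Hook-length formula: f^λ = n! / Π hook(c), product over all cells c of the Young diagram. For λ = (8, 4, 2, 2, 2, 2, 1, 1), n = 22 boxes. Hook lengths by row (left-to-right, top-to-bottom): [15, 12, 7, 6, 4, 3, 2, 1]; [10, 7, 2, 1]; [7, 4]; [6, 3]; [5, 2]; [4, 1]; [2]; [1]. Product of hooks = 1024192512000. So f^λ = 22! / 1024192512000 = 1124000727777607680000 / 1024192512000 = 1097450640.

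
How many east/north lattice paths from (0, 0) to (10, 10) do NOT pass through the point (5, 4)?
Number of paths = 126544

Total paths from (0, 0) to (10, 10): C(20, 10) = 184756. Paths through (5, 4): (paths (0, 0) → (5, 4)) × (paths (5, 4) → (10, 10)) = C(9, 5) · C(11, 5) = 126 · 462 = 58212. Avoidance count = 184756 − 58212 = 126544.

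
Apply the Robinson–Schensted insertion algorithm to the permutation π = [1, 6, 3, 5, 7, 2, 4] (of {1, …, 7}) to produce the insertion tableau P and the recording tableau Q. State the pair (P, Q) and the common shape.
P = [1, 2, 4, 7] / [3, 5] / [6];  Q = [1, 2, 4, 5] / [3, 7] / [6];  common shape = (4, 2, 1)

Row-insert the values π_1, π_2, … into P one at a time, bumping the leftmost entry strictly greater than the inserted value down to the next row. The recording tableau Q records, in position (i, j), the step at which that cell was added to P.
  Insert 1 (step 1): P = [1];  Q = [1]
  Insert 6 (step 2): P = [1, 6];  Q = [1, 2]
  Insert 3 (step 3): P = [1, 3] / [6];  Q = [1, 2] / [3]
  Insert 5 (step 4): P = [1, 3, 5] / [6];  Q = [1, 2, 4] / [3]
  Insert 7 (step 5): P = [1, 3, 5, 7] / [6];  Q = [1, 2, 4, 5] / [3]
  Insert 2 (step 6): P = [1, 2, 5, 7] / [3] / [6];  Q = [1, 2, 4, 5] / [3] / [6]
  Insert 4 (step 7): P = [1, 2, 4, 7] / [3, 5] / [6];  Q = [1, 2, 4, 5] / [3, 7] / [6]
Final shape: (4, 2, 1).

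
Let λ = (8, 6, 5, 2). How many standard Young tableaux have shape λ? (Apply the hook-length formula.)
# SYT of shape (8, 6, 5, 2) = 142849980

Hook-length formula: f^λ = n! / Π hook(c), product over all cells c of the Young diagram. For λ = (8, 6, 5, 2), n = 21 boxes. Hook lengths by row (left-to-right, top-to-bottom): [11, 10, 8, 7, 6, 4, 2, 1]; [8, 7, 5, 4, 3, 1]; [6, 5, 3, 2, 1]; [2, 1]. Product of hooks = 357654528000. So f^λ = 21! / 357654528000 = 51090942171709440000 / 357654528000 = 142849980.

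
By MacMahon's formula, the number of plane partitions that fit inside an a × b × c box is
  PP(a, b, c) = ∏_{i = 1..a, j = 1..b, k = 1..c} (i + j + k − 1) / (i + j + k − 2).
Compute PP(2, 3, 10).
PP(2, 3, 10) = 26026

Evaluate the triple product over i = 1..2, j = 1..3, k = 1..10. The factors are (2/1) · (3/2) · (4/3) · (5/4) · (6/5) · (7/6) · (8/7) · (9/8) · … (60 factors total). The numerators and denominators telescope so the product is an integer; carrying out the multiplication exactly gives PP(2, 3, 10) = 26026.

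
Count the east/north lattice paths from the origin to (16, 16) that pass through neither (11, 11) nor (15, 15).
Number of paths = 211836966

Inclusion–exclusion. Total paths: C(32, 16) = 601080390. Through P₁: C(22, 11)·C(10, 5) = 177768864. Through P₂: C(30, 15)·C(2, 1) = 310235040. Since P₁ is strictly southwest of P₂, a monotone path through both must visit P₁ then P₂; paths through both = C(22, 11)·C(8, 4)·C(2, 1) = 98760480. Avoid both = 601080390 − 177768864 − 310235040 + 98760480 = 211836966.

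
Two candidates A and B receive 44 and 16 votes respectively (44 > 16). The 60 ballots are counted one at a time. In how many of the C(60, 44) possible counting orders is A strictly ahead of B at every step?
Strict-lead orderings = 69817242065445

Total orderings of the 60 votes with 44 for A: C(60, 44) = 149608375854525. By the Bertrand ballot formula (Cycle Lemma / reflection principle), the number of orderings in which A is strictly ahead of B throughout is (p − q)/(p + q) · C(p + q, p) = (44 − 16)/(44 + 16) · 149608375854525 = 69817242065445.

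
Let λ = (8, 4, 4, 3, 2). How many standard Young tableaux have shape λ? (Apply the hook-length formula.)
# SYT of shape (8, 4, 4, 3, 2) = 352716000

Hook-length formula: f^λ = n! / Π hook(c), product over all cells c of the Young diagram. For λ = (8, 4, 4, 3, 2), n = 21 boxes. Hook lengths by row (left-to-right, top-to-bottom): [12, 11, 9, 7, 4, 3, 2, 1]; [7, 6, 4, 2]; [6, 5, 3, 1]; [4, 3, 1]; [2, 1]. Product of hooks = 144850083840. So f^λ = 21! / 144850083840 = 51090942171709440000 / 144850083840 = 352716000.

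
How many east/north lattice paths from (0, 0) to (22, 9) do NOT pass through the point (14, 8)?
Number of paths = 17282145

Total paths from (0, 0) to (22, 9): C(31, 22) = 20160075. Paths through (14, 8): (paths (0, 0) → (14, 8)) × (paths (14, 8) → (22, 9)) = C(22, 14) · C(9, 8) = 319770 · 9 = 2877930. Avoidance count = 20160075 − 2877930 = 17282145.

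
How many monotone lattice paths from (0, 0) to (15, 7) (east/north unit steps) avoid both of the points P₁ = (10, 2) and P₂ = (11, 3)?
Number of paths = 137672

Inclusion–exclusion. Total paths: C(22, 15) = 170544. Through P₁: C(12, 10)·C(10, 5) = 16632. Through P₂: C(14, 11)·C(8, 4) = 25480. Since P₁ is strictly southwest of P₂, a monotone path through both must visit P₁ then P₂; paths through both = C(12, 10)·C(2, 1)·C(8, 4) = 9240. Avoid both = 170544 − 16632 − 25480 + 9240 = 137672.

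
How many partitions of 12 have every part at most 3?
p(12, parts ≤ 3) = 19

Partitions of 12 with all parts ≤ 3: 3+3+3+3, 3+3+3+2+1, 3+3+3+1+1+1, 3+3+2+2+2, 3+3+2+2+1+1, 3+3+2+1+1+1+1, 3+3+1+1+1+1+1+1, 3+2+2+2+2+1, 3+2+2+2+1+1+1, 3+2+2+1+1+1+1+1, 3+2+1+1+1+1+1+1+1, 3+1+1+1+1+1+1+1+1+1, 2+2+2+2+2+2, 2+2+2+2+2+1+1, 2+2+2+2+1+1+1+1, 2+2+2+1+1+1+1+1+1, 2+2+1+1+1+1+1+1+1+1, 2+1+1+1+1+1+1+1+1+1+1, 1+1+1+1+1+1+1+1+1+1+1+1. Count = 19.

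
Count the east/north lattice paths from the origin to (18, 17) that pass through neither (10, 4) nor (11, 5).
Number of paths = 4214656152

Inclusion–exclusion. Total paths: C(35, 18) = 4537567650. Through P₁: C(14, 10)·C(21, 8) = 203693490. Through P₂: C(16, 11)·C(19, 7) = 220094784. Since P₁ is strictly southwest of P₂, a monotone path through both must visit P₁ then P₂; paths through both = C(14, 10)·C(2, 1)·C(19, 7) = 100876776. Avoid both = 4537567650 − 203693490 − 220094784 + 100876776 = 4214656152.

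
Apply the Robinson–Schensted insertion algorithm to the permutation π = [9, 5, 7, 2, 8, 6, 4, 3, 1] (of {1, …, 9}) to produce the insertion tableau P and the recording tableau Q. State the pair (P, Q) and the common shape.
P = [1, 3, 8] / [2, 6] / [4] / [5] / [7] / [9];  Q = [1, 3, 5] / [2, 6] / [4] / [7] / [8] / [9];  common shape = (3, 2, 1, 1, 1, 1)

Row-insert the values π_1, π_2, … into P one at a time, bumping the leftmost entry strictly greater than the inserted value down to the next row. The recording tableau Q records, in position (i, j), the step at which that cell was added to P.
  Insert 9 (step 1): P = [9];  Q = [1]
  Insert 5 (step 2): P = [5] / [9];  Q = [1] / [2]
  Insert 7 (step 3): P = [5, 7] / [9];  Q = [1, 3] / [2]
  Insert 2 (step 4): P = [2, 7] / [5] / [9];  Q = [1, 3] / [2] / [4]
  Insert 8 (step 5): P = [2, 7, 8] / [5] / [9];  Q = [1, 3, 5] / [2] / [4]
  Insert 6 (step 6): P = [2, 6, 8] / [5, 7] / [9];  Q = [1, 3, 5] / [2, 6] / [4]
  Insert 4 (step 7): P = [2, 4, 8] / [5, 6] / [7] / [9];  Q = [1, 3, 5] / [2, 6] / [4] / [7]
  Insert 3 (step 8): P = [2, 3, 8] / [4, 6] / [5] / [7] / [9];  Q = [1, 3, 5] / [2, 6] / [4] / [7] / [8]
  Insert 1 (step 9): P = [1, 3, 8] / [2, 6] / [4] / [5] / [7] / [9];  Q = [1, 3, 5] / [2, 6] / [4] / [7] / [8] / [9]
Final shape: (3, 2, 1, 1, 1, 1).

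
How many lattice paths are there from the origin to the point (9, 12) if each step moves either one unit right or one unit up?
Number of paths = 293930

A monotone lattice path from (0, 0) to (9, 12) consists of 9 east steps and 12 north steps in some order, so it is determined by which 9 of the 21 steps are east. The count is C(21, 9) = 293930.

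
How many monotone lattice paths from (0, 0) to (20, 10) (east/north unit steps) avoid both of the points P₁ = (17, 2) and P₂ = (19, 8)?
Number of paths = 23370939

Inclusion–exclusion. Total paths: C(30, 20) = 30045015. Through P₁: C(19, 17)·C(11, 3) = 28215. Through P₂: C(27, 19)·C(3, 1) = 6660225. Since P₁ is strictly southwest of P₂, a monotone path through both must visit P₁ then P₂; paths through both = C(19, 17)·C(8, 2)·C(3, 1) = 14364. Avoid both = 30045015 − 28215 − 6660225 + 14364 = 23370939.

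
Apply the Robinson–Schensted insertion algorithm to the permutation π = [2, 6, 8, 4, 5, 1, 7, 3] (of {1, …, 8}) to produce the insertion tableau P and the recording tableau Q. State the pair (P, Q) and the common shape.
P = [1, 3, 5, 7] / [2, 4] / [6, 8];  Q = [1, 2, 3, 7] / [4, 5] / [6, 8];  common shape = (4, 2, 2)

Row-insert the values π_1, π_2, … into P one at a time, bumping the leftmost entry strictly greater than the inserted value down to the next row. The recording tableau Q records, in position (i, j), the step at which that cell was added to P.
  Insert 2 (step 1): P = [2];  Q = [1]
  Insert 6 (step 2): P = [2, 6];  Q = [1, 2]
  Insert 8 (step 3): P = [2, 6, 8];  Q = [1, 2, 3]
  Insert 4 (step 4): P = [2, 4, 8] / [6];  Q = [1, 2, 3] / [4]
  Insert 5 (step 5): P = [2, 4, 5] / [6, 8];  Q = [1, 2, 3] / [4, 5]
  Insert 1 (step 6): P = [1, 4, 5] / [2, 8] / [6];  Q = [1, 2, 3] / [4, 5] / [6]
  Insert 7 (step 7): P = [1, 4, 5, 7] / [2, 8] / [6];  Q = [1, 2, 3, 7] / [4, 5] / [6]
  Insert 3 (step 8): P = [1, 3, 5, 7] / [2, 4] / [6, 8];  Q = [1, 2, 3, 7] / [4, 5] / [6, 8]
Final shape: (4, 2, 2).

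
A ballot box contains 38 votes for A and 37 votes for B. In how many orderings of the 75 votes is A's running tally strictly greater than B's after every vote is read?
Strict-lead orderings = 45950804324621742364

Total orderings of the 75 votes with 38 for A: C(75, 38) = 3446310324346630677300. By the Bertrand ballot formula (Cycle Lemma / reflection principle), the number of orderings in which A is strictly ahead of B throughout is (p − q)/(p + q) · C(p + q, p) = (38 − 37)/(38 + 37) · 3446310324346630677300 = 45950804324621742364.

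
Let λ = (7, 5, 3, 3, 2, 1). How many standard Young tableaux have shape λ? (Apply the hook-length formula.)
# SYT of shape (7, 5, 3, 3, 2, 1) = 977728752

Hook-length formula: f^λ = n! / Π hook(c), product over all cells c of the Young diagram. For λ = (7, 5, 3, 3, 2, 1), n = 21 boxes. Hook lengths by row (left-to-right, top-to-bottom): [12, 10, 8, 5, 4, 2, 1]; [9, 7, 5, 2, 1]; [6, 4, 2]; [5, 3, 1]; [3, 1]; [1]. Product of hooks = 52254720000. So f^λ = 21! / 52254720000 = 51090942171709440000 / 52254720000 = 977728752.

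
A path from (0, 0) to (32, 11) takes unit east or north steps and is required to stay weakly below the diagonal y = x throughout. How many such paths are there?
Number of paths = 3834669566

By the reflection principle (André's argument), the number of monotone paths to (32, 11) with n ≤ m that never go above y = x is C(43, 32) − C(43, 33) = 5752004349 − 1917334783 = 3834669566.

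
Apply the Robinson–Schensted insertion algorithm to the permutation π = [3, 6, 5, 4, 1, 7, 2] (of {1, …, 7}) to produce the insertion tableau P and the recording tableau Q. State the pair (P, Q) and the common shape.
P = [1, 2, 7] / [3, 4] / [5] / [6];  Q = [1, 2, 6] / [3, 7] / [4] / [5];  common shape = (3, 2, 1, 1)

Row-insert the values π_1, π_2, … into P one at a time, bumping the leftmost entry strictly greater than the inserted value down to the next row. The recording tableau Q records, in position (i, j), the step at which that cell was added to P.
  Insert 3 (step 1): P = [3];  Q = [1]
  Insert 6 (step 2): P = [3, 6];  Q = [1, 2]
  Insert 5 (step 3): P = [3, 5] / [6];  Q = [1, 2] / [3]
  Insert 4 (step 4): P = [3, 4] / [5] / [6];  Q = [1, 2] / [3] / [4]
  Insert 1 (step 5): P = [1, 4] / [3] / [5] / [6];  Q = [1, 2] / [3] / [4] / [5]
  Insert 7 (step 6): P = [1, 4, 7] / [3] / [5] / [6];  Q = [1, 2, 6] / [3] / [4] / [5]
  Insert 2 (step 7): P = [1, 2, 7] / [3, 4] / [5] / [6];  Q = [1, 2, 6] / [3, 7] / [4] / [5]
Final shape: (3, 2, 1, 1).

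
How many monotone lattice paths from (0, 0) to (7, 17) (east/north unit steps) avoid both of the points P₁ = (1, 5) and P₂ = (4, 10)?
Number of paths = 154920

Inclusion–exclusion. Total paths: C(24, 7) = 346104. Through P₁: C(6, 1)·C(18, 6) = 111384. Through P₂: C(14, 4)·C(10, 3) = 120120. Since P₁ is strictly southwest of P₂, a monotone path through both must visit P₁ then P₂; paths through both = C(6, 1)·C(8, 3)·C(10, 3) = 40320. Avoid both = 346104 − 111384 − 120120 + 40320 = 154920.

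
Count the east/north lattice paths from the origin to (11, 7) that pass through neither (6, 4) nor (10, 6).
Number of paths = 10348

Inclusion–exclusion. Total paths: C(18, 11) = 31824. Through P₁: C(10, 6)·C(8, 5) = 11760. Through P₂: C(16, 10)·C(2, 1) = 16016. Since P₁ is strictly southwest of P₂, a monotone path through both must visit P₁ then P₂; paths through both = C(10, 6)·C(6, 4)·C(2, 1) = 6300. Avoid both = 31824 − 11760 − 16016 + 6300 = 10348.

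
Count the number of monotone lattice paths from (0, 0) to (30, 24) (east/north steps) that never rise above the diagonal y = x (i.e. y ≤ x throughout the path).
Number of paths = 316729578421620

By the reflection principle (André's argument), the number of monotone paths to (30, 24) with n ≤ m that never go above y = x is C(54, 30) − C(54, 31) = 1402659561581460 − 1085929983159840 = 316729578421620.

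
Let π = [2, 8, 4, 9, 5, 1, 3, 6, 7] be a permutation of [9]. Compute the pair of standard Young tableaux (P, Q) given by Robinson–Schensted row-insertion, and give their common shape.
P = [1, 3, 5, 6, 7] / [2, 4] / [8, 9];  Q = [1, 2, 4, 8, 9] / [3, 5] / [6, 7];  common shape = (5, 2, 2)

Row-insert the values π_1, π_2, … into P one at a time, bumping the leftmost entry strictly greater than the inserted value down to the next row. The recording tableau Q records, in position (i, j), the step at which that cell was added to P.
  Insert 2 (step 1): P = [2];  Q = [1]
  Insert 8 (step 2): P = [2, 8];  Q = [1, 2]
  Insert 4 (step 3): P = [2, 4] / [8];  Q = [1, 2] / [3]
  Insert 9 (step 4): P = [2, 4, 9] / [8];  Q = [1, 2, 4] / [3]
  Insert 5 (step 5): P = [2, 4, 5] / [8, 9];  Q = [1, 2, 4] / [3, 5]
  Insert 1 (step 6): P = [1, 4, 5] / [2, 9] / [8];  Q = [1, 2, 4] / [3, 5] / [6]
  Insert 3 (step 7): P = [1, 3, 5] / [2, 4] / [8, 9];  Q = [1, 2, 4] / [3, 5] / [6, 7]
  Insert 6 (step 8): P = [1, 3, 5, 6] / [2, 4] / [8, 9];  Q = [1, 2, 4, 8] / [3, 5] / [6, 7]
  Insert 7 (step 9): P = [1, 3, 5, 6, 7] / [2, 4] / [8, 9];  Q = [1, 2, 4, 8, 9] / [3, 5] / [6, 7]
Final shape: (5, 2, 2).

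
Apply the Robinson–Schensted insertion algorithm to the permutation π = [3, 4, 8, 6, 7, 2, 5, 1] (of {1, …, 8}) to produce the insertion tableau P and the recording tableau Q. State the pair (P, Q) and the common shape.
P = [1, 4, 5, 7] / [2, 6] / [3] / [8];  Q = [1, 2, 3, 5] / [4, 7] / [6] / [8];  common shape = (4, 2, 1, 1)

Row-insert the values π_1, π_2, … into P one at a time, bumping the leftmost entry strictly greater than the inserted value down to the next row. The recording tableau Q records, in position (i, j), the step at which that cell was added to P.
  Insert 3 (step 1): P = [3];  Q = [1]
  Insert 4 (step 2): P = [3, 4];  Q = [1, 2]
  Insert 8 (step 3): P = [3, 4, 8];  Q = [1, 2, 3]
  Insert 6 (step 4): P = [3, 4, 6] / [8];  Q = [1, 2, 3] / [4]
  Insert 7 (step 5): P = [3, 4, 6, 7] / [8];  Q = [1, 2, 3, 5] / [4]
  Insert 2 (step 6): P = [2, 4, 6, 7] / [3] / [8];  Q = [1, 2, 3, 5] / [4] / [6]
  Insert 5 (step 7): P = [2, 4, 5, 7] / [3, 6] / [8];  Q = [1, 2, 3, 5] / [4, 7] / [6]
  Insert 1 (step 8): P = [1, 4, 5, 7] / [2, 6] / [3] / [8];  Q = [1, 2, 3, 5] / [4, 7] / [6] / [8]
Final shape: (4, 2, 1, 1).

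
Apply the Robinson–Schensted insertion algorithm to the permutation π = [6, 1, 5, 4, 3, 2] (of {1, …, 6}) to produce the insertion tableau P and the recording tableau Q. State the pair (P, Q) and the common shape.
P = [1, 2] / [3] / [4] / [5] / [6];  Q = [1, 3] / [2] / [4] / [5] / [6];  common shape = (2, 1, 1, 1, 1)

Row-insert the values π_1, π_2, … into P one at a time, bumping the leftmost entry strictly greater than the inserted value down to the next row. The recording tableau Q records, in position (i, j), the step at which that cell was added to P.
  Insert 6 (step 1): P = [6];  Q = [1]
  Insert 1 (step 2): P = [1] / [6];  Q = [1] / [2]
  Insert 5 (step 3): P = [1, 5] / [6];  Q = [1, 3] / [2]
  Insert 4 (step 4): P = [1, 4] / [5] / [6];  Q = [1, 3] / [2] / [4]
  Insert 3 (step 5): P = [1, 3] / [4] / [5] / [6];  Q = [1, 3] / [2] / [4] / [5]
  Insert 2 (step 6): P = [1, 2] / [3] / [4] / [5] / [6];  Q = [1, 3] / [2] / [4] / [5] / [6]
Final shape: (2, 1, 1, 1, 1).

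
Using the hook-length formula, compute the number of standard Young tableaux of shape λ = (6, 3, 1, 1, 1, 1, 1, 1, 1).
# SYT of shape (6, 3, 1, 1, 1, 1, 1, 1, 1) = 82368

Hook-length formula: f^λ = n! / Π hook(c), product over all cells c of the Young diagram. For λ = (6, 3, 1, 1, 1, 1, 1, 1, 1), n = 16 boxes. Hook lengths by row (left-to-right, top-to-bottom): [14, 6, 5, 3, 2, 1]; [10, 2, 1]; [7]; [6]; [5]; [4]; [3]; [2]; [1]. Product of hooks = 254016000. So f^λ = 16! / 254016000 = 20922789888000 / 254016000 = 82368.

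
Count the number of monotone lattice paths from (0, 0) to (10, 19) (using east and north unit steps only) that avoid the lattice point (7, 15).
Number of paths = 14060970

Total paths from (0, 0) to (10, 19): C(29, 10) = 20030010. Paths through (7, 15): (paths (0, 0) → (7, 15)) × (paths (7, 15) → (10, 19)) = C(22, 7) · C(7, 3) = 170544 · 35 = 5969040. Avoidance count = 20030010 − 5969040 = 14060970.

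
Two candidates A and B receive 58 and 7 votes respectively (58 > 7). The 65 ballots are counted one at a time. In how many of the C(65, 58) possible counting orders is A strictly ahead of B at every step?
Strict-lead orderings = 546241824

Total orderings of the 65 votes with 58 for A: C(65, 58) = 696190560. By the Bertrand ballot formula (Cycle Lemma / reflection principle), the number of orderings in which A is strictly ahead of B throughout is (p − q)/(p + q) · C(p + q, p) = (58 − 7)/(58 + 7) · 696190560 = 546241824.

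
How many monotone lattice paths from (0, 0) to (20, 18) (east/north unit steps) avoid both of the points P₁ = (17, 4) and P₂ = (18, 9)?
Number of paths = 33318130485

Inclusion–exclusion. Total paths: C(38, 20) = 33578000610. Through P₁: C(21, 17)·C(17, 3) = 4069800. Through P₂: C(27, 18)·C(11, 2) = 257775375. Since P₁ is strictly southwest of P₂, a monotone path through both must visit P₁ then P₂; paths through both = C(21, 17)·C(6, 1)·C(11, 2) = 1975050. Avoid both = 33578000610 − 4069800 − 257775375 + 1975050 = 33318130485.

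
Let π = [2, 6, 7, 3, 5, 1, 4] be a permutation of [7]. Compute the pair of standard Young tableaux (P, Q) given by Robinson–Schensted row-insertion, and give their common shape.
P = [1, 3, 4] / [2, 5] / [6, 7];  Q = [1, 2, 3] / [4, 5] / [6, 7];  common shape = (3, 2, 2)

Row-insert the values π_1, π_2, … into P one at a time, bumping the leftmost entry strictly greater than the inserted value down to the next row. The recording tableau Q records, in position (i, j), the step at which that cell was added to P.
  Insert 2 (step 1): P = [2];  Q = [1]
  Insert 6 (step 2): P = [2, 6];  Q = [1, 2]
  Insert 7 (step 3): P = [2, 6, 7];  Q = [1, 2, 3]
  Insert 3 (step 4): P = [2, 3, 7] / [6];  Q = [1, 2, 3] / [4]
  Insert 5 (step 5): P = [2, 3, 5] / [6, 7];  Q = [1, 2, 3] / [4, 5]
  Insert 1 (step 6): P = [1, 3, 5] / [2, 7] / [6];  Q = [1, 2, 3] / [4, 5] / [6]
  Insert 4 (step 7): P = [1, 3, 4] / [2, 5] / [6, 7];  Q = [1, 2, 3] / [4, 5] / [6, 7]
Final shape: (3, 2, 2).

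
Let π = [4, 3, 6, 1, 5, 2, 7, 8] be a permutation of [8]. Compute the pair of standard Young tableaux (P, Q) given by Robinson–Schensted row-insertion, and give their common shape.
P = [1, 2, 7, 8] / [3, 5] / [4, 6];  Q = [1, 3, 7, 8] / [2, 5] / [4, 6];  common shape = (4, 2, 2)

Row-insert the values π_1, π_2, … into P one at a time, bumping the leftmost entry strictly greater than the inserted value down to the next row. The recording tableau Q records, in position (i, j), the step at which that cell was added to P.
  Insert 4 (step 1): P = [4];  Q = [1]
  Insert 3 (step 2): P = [3] / [4];  Q = [1] / [2]
  Insert 6 (step 3): P = [3, 6] / [4];  Q = [1, 3] / [2]
  Insert 1 (step 4): P = [1, 6] / [3] / [4];  Q = [1, 3] / [2] / [4]
  Insert 5 (step 5): P = [1, 5] / [3, 6] / [4];  Q = [1, 3] / [2, 5] / [4]
  Insert 2 (step 6): P = [1, 2] / [3, 5] / [4, 6];  Q = [1, 3] / [2, 5] / [4, 6]
  Insert 7 (step 7): P = [1, 2, 7] / [3, 5] / [4, 6];  Q = [1, 3, 7] / [2, 5] / [4, 6]
  Insert 8 (step 8): P = [1, 2, 7, 8] / [3, 5] / [4, 6];  Q = [1, 3, 7, 8] / [2, 5] / [4, 6]
Final shape: (4, 2, 2).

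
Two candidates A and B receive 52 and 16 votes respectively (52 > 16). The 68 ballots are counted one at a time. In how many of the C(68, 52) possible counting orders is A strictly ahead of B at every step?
Strict-lead orderings = 778007004477516

Total orderings of the 68 votes with 52 for A: C(68, 52) = 1469568786235308. By the Bertrand ballot formula (Cycle Lemma / reflection principle), the number of orderings in which A is strictly ahead of B throughout is (p − q)/(p + q) · C(p + q, p) = (52 − 16)/(52 + 16) · 1469568786235308 = 778007004477516.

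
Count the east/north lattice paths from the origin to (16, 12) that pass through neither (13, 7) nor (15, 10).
Number of paths = 18599955

Inclusion–exclusion. Total paths: C(28, 16) = 30421755. Through P₁: C(20, 13)·C(8, 3) = 4341120. Through P₂: C(25, 15)·C(3, 1) = 9806280. Since P₁ is strictly southwest of P₂, a monotone path through both must visit P₁ then P₂; paths through both = C(20, 13)·C(5, 2)·C(3, 1) = 2325600. Avoid both = 30421755 − 4341120 − 9806280 + 2325600 = 18599955.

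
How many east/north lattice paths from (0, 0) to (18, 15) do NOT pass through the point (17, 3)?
Number of paths = 1037143500

Total paths from (0, 0) to (18, 15): C(33, 18) = 1037158320. Paths through (17, 3): (paths (0, 0) → (17, 3)) × (paths (17, 3) → (18, 15)) = C(20, 17) · C(13, 1) = 1140 · 13 = 14820. Avoidance count = 1037158320 − 14820 = 1037143500.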